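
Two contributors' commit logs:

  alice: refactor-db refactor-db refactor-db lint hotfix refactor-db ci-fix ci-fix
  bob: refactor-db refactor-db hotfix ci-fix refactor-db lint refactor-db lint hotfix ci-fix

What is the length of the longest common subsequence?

6

One common subsequence of length 6: refactor-db at alice[1]=bob[2]; then refactor-db at alice[2]=bob[5]; then refactor-db at alice[3]=bob[7]; then lint at alice[4]=bob[8]; then hotfix at alice[5]=bob[9]; then ci-fix at alice[8]=bob[10], and the DP table's final entry dp[8][10] is also 6, so no common subsequence is longer.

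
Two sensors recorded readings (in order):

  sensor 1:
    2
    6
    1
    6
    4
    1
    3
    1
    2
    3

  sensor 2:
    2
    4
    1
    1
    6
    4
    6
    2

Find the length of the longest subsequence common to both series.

5

One common subsequence of length 5: 2 (sensor 1 #1, sensor 2 #1), then 1 (sensor 1 #3, sensor 2 #4), then 6 (sensor 1 #4, sensor 2 #5), then 4 (sensor 1 #5, sensor 2 #6), then 2 (sensor 1 #9, sensor 2 #8). dp[10][8] = 5 confirms this is the maximum.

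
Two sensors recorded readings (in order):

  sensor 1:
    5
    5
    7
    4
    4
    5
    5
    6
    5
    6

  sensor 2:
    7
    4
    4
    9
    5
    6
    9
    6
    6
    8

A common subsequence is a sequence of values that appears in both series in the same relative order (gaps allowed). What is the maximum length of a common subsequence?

One common subsequence of length 6: 7 (sensor 1 #3, sensor 2 #1), then 4 (sensor 1 #4, sensor 2 #2), then 4 (sensor 1 #5, sensor 2 #3), then 5 (sensor 1 #6, sensor 2 #5), then 6 (sensor 1 #8, sensor 2 #8), then 6 (sensor 1 #10, sensor 2 #9). Since dp[10][10] = 6, nothing longer is possible.

6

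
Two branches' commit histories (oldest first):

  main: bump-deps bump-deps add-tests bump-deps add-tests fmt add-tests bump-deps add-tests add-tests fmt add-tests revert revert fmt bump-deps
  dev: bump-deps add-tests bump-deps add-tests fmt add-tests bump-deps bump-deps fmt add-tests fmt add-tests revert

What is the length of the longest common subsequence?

Pick bump-deps [2,1]; then add-tests [3,2]; then bump-deps [4,3]; then add-tests [5,4]; then fmt [6,5]; then add-tests [7,6]; then bump-deps [8,8]; then add-tests [10,10]; then fmt [11,11]; then add-tests [12,12]; then revert [14,13]; all 11 commits appear in both, in order, and the DP table's final entry dp[16][13] is also 11, so no common subsequence is longer.

11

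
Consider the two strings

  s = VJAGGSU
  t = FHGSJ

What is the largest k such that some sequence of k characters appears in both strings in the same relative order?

2

Taking G (s #5, t #3), S (s #6, t #4) gives a common subsequence of length 2, and the DP table's final entry dp[7][5] is also 2, so no common subsequence is longer.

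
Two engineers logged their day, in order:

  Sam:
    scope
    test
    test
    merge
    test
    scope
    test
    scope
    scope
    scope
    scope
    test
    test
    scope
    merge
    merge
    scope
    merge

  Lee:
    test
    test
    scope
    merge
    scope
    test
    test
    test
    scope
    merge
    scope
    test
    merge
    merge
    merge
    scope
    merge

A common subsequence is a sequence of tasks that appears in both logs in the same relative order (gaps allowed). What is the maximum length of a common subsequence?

One common subsequence of length 12: test (Sam #2, Lee #1), then test (Sam #3, Lee #2), then merge (Sam #4, Lee #4), then test (Sam #5, Lee #7), then test (Sam #7, Lee #8), then scope (Sam #8, Lee #9), then scope (Sam #11, Lee #11), then test (Sam #12, Lee #12), then merge (Sam #15, Lee #14), then merge (Sam #16, Lee #15), then scope (Sam #17, Lee #16), then merge (Sam #18, Lee #17). Since dp[18][17] = 12, nothing longer is possible.

12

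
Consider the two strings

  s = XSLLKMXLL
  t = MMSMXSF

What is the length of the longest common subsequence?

Pick S (s #2, t #3), M (s #6, t #4), X (s #7, t #5); all 3 characters appear in both, in order. The LCS DP gives dp[9][7] = 3, so this is optimal.

3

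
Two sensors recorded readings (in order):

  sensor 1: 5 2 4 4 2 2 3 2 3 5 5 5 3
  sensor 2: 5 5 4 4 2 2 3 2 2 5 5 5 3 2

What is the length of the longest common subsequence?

Taking 5 (sensor 1 #1, sensor 2 #2); then 4 (sensor 1 #3, sensor 2 #3); then 4 (sensor 1 #4, sensor 2 #4); then 2 (sensor 1 #5, sensor 2 #5); then 2 (sensor 1 #6, sensor 2 #6); then 3 (sensor 1 #7, sensor 2 #7); then 2 (sensor 1 #8, sensor 2 #9); then 5 (sensor 1 #10, sensor 2 #10); then 5 (sensor 1 #11, sensor 2 #11); then 5 (sensor 1 #12, sensor 2 #12); then 3 (sensor 1 #13, sensor 2 #13) gives a common subsequence of length 11. Since dp[13][14] = 11, nothing longer is possible.

11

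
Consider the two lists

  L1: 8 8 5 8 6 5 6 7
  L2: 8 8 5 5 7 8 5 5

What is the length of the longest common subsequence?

Taking 8 at L1[1]=L2[1]; then 8 at L1[2]=L2[2]; then 5 at L1[3]=L2[4]; then 8 at L1[4]=L2[6]; then 5 at L1[6]=L2[8] gives a common subsequence of length 5, and the DP table's final entry dp[8][8] is also 5, so no common subsequence is longer.

5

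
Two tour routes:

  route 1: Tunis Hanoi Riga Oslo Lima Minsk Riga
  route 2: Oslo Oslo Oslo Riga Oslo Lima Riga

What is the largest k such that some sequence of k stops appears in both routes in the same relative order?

Pick Riga [3,4], Oslo [4,5], Lima [5,6], Riga [7,7]; all 4 stops appear in both, in order. Since dp[7][7] = 4, nothing longer is possible.

4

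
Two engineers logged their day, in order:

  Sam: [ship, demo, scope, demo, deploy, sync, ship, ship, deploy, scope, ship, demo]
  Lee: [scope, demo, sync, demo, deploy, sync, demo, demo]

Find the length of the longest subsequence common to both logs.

One common subsequence of length 5: demo [2,2]; then demo [4,4]; then deploy [5,5]; then sync [6,6]; then demo [12,8]. The LCS DP gives dp[12][8] = 5, so this is optimal.

5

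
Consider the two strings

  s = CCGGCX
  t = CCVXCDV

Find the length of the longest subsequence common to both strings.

3

Let dp[i][j] be the LCS length of the first i characters of s and the first j characters of t. dp[i][j] = dp[i-1][j-1]+1 when the i-th and j-th characters match, else max(dp[i-1][j], dp[i][j-1]).
    ·  C  C  V  X  C  D  V
 ·  0  0  0  0  0  0  0  0
 C  0  1  1  1  1  1  1  1
 C  0  1  2  2  2  2  2  2
 G  0  1  2  2  2  2  2  2
 G  0  1  2  2  2  2  2  2
 C  0  1  2  2  2  3  3  3
 X  0  1  2  2  3  3  3  3
dp[6][7] = 3. One LCS (by backtracking along matches): CCC.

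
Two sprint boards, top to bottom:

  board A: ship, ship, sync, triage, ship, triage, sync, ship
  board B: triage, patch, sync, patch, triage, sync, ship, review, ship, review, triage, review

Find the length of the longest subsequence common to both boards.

Match sync (board A #3, board B #3); then triage (board A #4, board B #5); then ship (board A #5, board B #9); then triage (board A #6, board B #11) — 4 tasks in the same relative order in both, and the DP table's final entry dp[8][12] is also 4, so no common subsequence is longer.

4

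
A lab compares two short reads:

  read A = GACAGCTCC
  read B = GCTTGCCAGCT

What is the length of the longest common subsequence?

Let dp[i][j] be the LCS length of the first i bases of read A and the first j bases of read B. dp[i][j] = dp[i-1][j-1]+1 when the i-th and j-th bases match, else max(dp[i-1][j], dp[i][j-1]).
    ·  G  C  T  T  G  C  C  A  G  C  T
 ·  0  0  0  0  0  0  0  0  0  0  0  0
 G  0  1  1  1  1  1  1  1  1  1  1  1
 A  0  1  1  1  1  1  1  1  2  2  2  2
 C  0  1  2  2  2  2  2  2  2  2  3  3
 A  0  1  2  2  2  2  2  2  3  3  3  3
 G  0  1  2  2  2  3  3  3  3  4  4  4
 C  0  1  2  2  2  3  4  4  4  4  5  5
 T  0  1  2  3  3  3  4  4  4  4  5  6
 C  0  1  2  3  3  3  4  5  5  5  5  6
 C  0  1  2  3  3  3  4  5  5  5  6  6
dp[9][11] = 6. One LCS (by backtracking along matches): GCAGCT.

6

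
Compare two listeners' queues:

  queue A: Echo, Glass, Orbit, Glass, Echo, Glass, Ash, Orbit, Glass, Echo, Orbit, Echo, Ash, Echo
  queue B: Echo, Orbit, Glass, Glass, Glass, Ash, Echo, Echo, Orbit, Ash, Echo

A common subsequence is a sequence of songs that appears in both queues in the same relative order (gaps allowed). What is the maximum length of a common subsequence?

9

One common subsequence of length 9: Echo at queue A[1]=queue B[1], then Glass at queue A[2]=queue B[3], then Glass at queue A[4]=queue B[4], then Glass at queue A[6]=queue B[5], then Ash at queue A[7]=queue B[6], then Echo at queue A[10]=queue B[8], then Orbit at queue A[11]=queue B[9], then Ash at queue A[13]=queue B[10], then Echo at queue A[14]=queue B[11]. dp[14][11] = 9 confirms this is the maximum.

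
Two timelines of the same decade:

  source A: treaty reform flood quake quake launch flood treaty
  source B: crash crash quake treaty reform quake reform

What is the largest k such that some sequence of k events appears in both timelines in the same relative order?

Match treaty [1,4]; then reform [2,5]; then quake [4,6] — 3 events in the same relative order in both, and the DP table's final entry dp[8][7] is also 3, so no common subsequence is longer.

3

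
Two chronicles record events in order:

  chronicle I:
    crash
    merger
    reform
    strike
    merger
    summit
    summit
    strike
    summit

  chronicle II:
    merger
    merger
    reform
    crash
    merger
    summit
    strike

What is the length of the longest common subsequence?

Taking merger at chronicle I[2]=chronicle II[2]; then reform at chronicle I[3]=chronicle II[3]; then merger at chronicle I[5]=chronicle II[5]; then summit at chronicle I[7]=chronicle II[6]; then strike at chronicle I[8]=chronicle II[7] gives a common subsequence of length 5, and the DP table's final entry dp[9][7] is also 5, so no common subsequence is longer.

5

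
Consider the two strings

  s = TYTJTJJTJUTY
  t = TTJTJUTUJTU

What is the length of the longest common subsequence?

8

One common subsequence of length 8: T (s #1, t #1), then T (s #3, t #2), then J (s #4, t #3), then T (s #5, t #4), then J (s #6, t #5), then J (s #7, t #9), then T (s #8, t #10), then U (s #10, t #11). The LCS DP gives dp[12][11] = 8, so this is optimal.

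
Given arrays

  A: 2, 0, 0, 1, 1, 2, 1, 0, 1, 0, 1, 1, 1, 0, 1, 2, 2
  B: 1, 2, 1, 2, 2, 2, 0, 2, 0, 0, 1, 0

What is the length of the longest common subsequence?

7

Taking 2 [1,6], 0 [3,7], 2 [6,8], 0 [8,9], 0 [10,10], 1 [13,11], 0 [14,12] gives a common subsequence of length 7, and the DP table's final entry dp[17][12] is also 7, so no common subsequence is longer.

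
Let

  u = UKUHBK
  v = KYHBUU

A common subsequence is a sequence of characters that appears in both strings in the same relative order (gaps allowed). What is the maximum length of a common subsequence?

3

Let dp[i][j] be the LCS length of the first i characters of u and the first j characters of v. dp[i][j] = dp[i-1][j-1]+1 when the i-th and j-th characters match, else max(dp[i-1][j], dp[i][j-1]).
    ·  K  Y  H  B  U  U
 ·  0  0  0  0  0  0  0
 U  0  0  0  0  0  1  1
 K  0  1  1  1  1  1  1
 U  0  1  1  1  1  2  2
 H  0  1  1  2  2  2  2
 B  0  1  1  2  3  3  3
 K  0  1  1  2  3  3  3
dp[6][6] = 3. One LCS (by backtracking along matches): KHB.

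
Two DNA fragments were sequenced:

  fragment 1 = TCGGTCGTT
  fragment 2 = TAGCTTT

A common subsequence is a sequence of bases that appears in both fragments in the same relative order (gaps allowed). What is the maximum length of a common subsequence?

Match T [1,1]; then C [2,4]; then T [5,5]; then T [8,6]; then T [9,7] — 5 bases in the same relative order in both. The LCS DP gives dp[9][7] = 5, so this is optimal.

5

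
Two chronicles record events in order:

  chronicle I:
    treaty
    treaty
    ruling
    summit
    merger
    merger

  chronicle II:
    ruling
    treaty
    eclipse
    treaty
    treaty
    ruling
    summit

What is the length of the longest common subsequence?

Pick treaty at chronicle I[1]=chronicle II[4] → treaty at chronicle I[2]=chronicle II[5] → ruling at chronicle I[3]=chronicle II[6] → summit at chronicle I[4]=chronicle II[7]; all 4 events appear in both, in order. dp[6][7] = 4 confirms this is the maximum.

4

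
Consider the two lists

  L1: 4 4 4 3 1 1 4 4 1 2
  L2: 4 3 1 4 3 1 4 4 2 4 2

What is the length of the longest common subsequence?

7

Let dp[i][j] be the LCS length of the first i values of L1 and the first j values of L2. dp[i][j] = dp[i-1][j-1]+1 when the i-th and j-th values match, else max(dp[i-1][j], dp[i][j-1]).
    ·  4  3  1  4  3  1  4  4  2  4  2
 ·  0  0  0  0  0  0  0  0  0  0  0  0
 4  0  1  1  1  1  1  1  1  1  1  1  1
 4  0  1  1  1  2  2  2  2  2  2  2  2
 4  0  1  1  1  2  2  2  3  3  3  3  3
 3  0  1  2  2  2  3  3  3  3  3  3  3
 1  0  1  2  3  3  3  4  4  4  4  4  4
 1  0  1  2  3  3  3  4  4  4  4  4  4
 4  0  1  2  3  4  4  4  5  5  5  5  5
 4  0  1  2  3  4  4  4  5  6  6  6  6
 1  0  1  2  3  4  4  5  5  6  6  6  6
 2  0  1  2  3  4  4  5  5  6  7  7  7
dp[10][11] = 7. One LCS (by backtracking along matches): 4, 4, 3, 1, 4, 4, 2.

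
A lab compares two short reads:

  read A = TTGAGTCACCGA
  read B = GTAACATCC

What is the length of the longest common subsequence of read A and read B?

6

Let dp[i][j] be the LCS length of the first i bases of read A and the first j bases of read B. dp[i][j] = dp[i-1][j-1]+1 when the i-th and j-th bases match, else max(dp[i-1][j], dp[i][j-1]).
    ·  G  T  A  A  C  A  T  C  C
 ·  0  0  0  0  0  0  0  0  0  0
 T  0  0  1  1  1  1  1  1  1  1
 T  0  0  1  1  1  1  1  2  2  2
 G  0  1  1  1  1  1  1  2  2  2
 A  0  1  1  2  2  2  2  2  2  2
 G  0  1  1  2  2  2  2  2  2  2
 T  0  1  2  2  2  2  2  3  3  3
 C  0  1  2  2  2  3  3  3  4  4
 A  0  1  2  3  3  3  4  4  4  4
 C  0  1  2  3  3  4  4  4  5  5
 C  0  1  2  3  3  4  4  4  5  6
 G  0  1  2  3  3  4  4  4  5  6
 A  0  1  2  3  4  4  5  5  5  6
dp[12][9] = 6. One LCS (by backtracking along matches): TACACC.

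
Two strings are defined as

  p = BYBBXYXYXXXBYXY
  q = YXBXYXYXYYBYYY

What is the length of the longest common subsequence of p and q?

10

One common subsequence of length 10: Y (p #2, q #1), then B (p #4, q #3), then X (p #5, q #4), then Y (p #6, q #5), then X (p #7, q #6), then Y (p #8, q #7), then X (p #9, q #8), then B (p #12, q #11), then Y (p #13, q #13), then Y (p #15, q #14). The LCS DP gives dp[15][14] = 10, so this is optimal.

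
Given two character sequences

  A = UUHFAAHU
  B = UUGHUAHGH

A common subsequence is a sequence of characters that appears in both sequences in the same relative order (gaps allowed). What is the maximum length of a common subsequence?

5

Taking U (A #1, B #1), U (A #2, B #2), H (A #3, B #4), A (A #5, B #6), H (A #7, B #9) gives a common subsequence of length 5. dp[8][9] = 5 confirms this is the maximum.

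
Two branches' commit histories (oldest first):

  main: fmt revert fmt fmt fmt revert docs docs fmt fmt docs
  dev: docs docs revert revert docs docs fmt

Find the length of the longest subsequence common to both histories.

5

Match revert (main #2, dev #3), then revert (main #6, dev #4), then docs (main #7, dev #5), then docs (main #8, dev #6), then fmt (main #10, dev #7) — 5 commits in the same relative order in both. The LCS DP gives dp[11][7] = 5, so this is optimal.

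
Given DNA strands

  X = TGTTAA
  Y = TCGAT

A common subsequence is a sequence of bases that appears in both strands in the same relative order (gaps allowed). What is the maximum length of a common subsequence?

Pick T [1,1]; then G [2,3]; then T [4,5]; all 3 bases appear in both, in order. The LCS DP gives dp[6][5] = 3, so this is optimal.

3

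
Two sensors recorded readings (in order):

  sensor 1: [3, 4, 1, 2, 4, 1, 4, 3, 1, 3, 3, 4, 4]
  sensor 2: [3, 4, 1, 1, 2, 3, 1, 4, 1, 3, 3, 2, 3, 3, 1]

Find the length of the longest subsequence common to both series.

Taking 3 [1,1], 4 [2,2], 1 [3,4], 2 [4,5], 4 [5,8], 1 [6,9], 3 [8,11], 3 [10,13], 3 [11,14] gives a common subsequence of length 9, and the DP table's final entry dp[13][15] is also 9, so no common subsequence is longer.

9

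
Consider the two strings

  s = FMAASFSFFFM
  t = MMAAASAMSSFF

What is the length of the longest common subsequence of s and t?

Taking M at s[2]=t[2]; then A at s[3]=t[5]; then A at s[4]=t[7]; then S at s[5]=t[9]; then S at s[7]=t[10]; then F at s[9]=t[11]; then F at s[10]=t[12] gives a common subsequence of length 7. dp[11][12] = 7 confirms this is the maximum.

7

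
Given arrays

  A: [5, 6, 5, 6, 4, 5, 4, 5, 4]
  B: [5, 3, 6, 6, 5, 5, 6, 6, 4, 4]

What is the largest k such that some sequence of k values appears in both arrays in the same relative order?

6

Let dp[i][j] be the LCS length of the first i values of A and the first j values of B. dp[i][j] = dp[i-1][j-1]+1 when the i-th and j-th values match, else max(dp[i-1][j], dp[i][j-1]).
    ·  5  3  6  6  5  5  6  6  4  4
 ·  0  0  0  0  0  0  0  0  0  0  0
 5  0  1  1  1  1  1  1  1  1  1  1
 6  0  1  1  2  2  2  2  2  2  2  2
 5  0  1  1  2  2  3  3  3  3  3  3
 6  0  1  1  2  3  3  3  4  4  4  4
 4  0  1  1  2  3  3  3  4  4  5  5
 5  0  1  1  2  3  4  4  4  4  5  5
 4  0  1  1  2  3  4  4  4  4  5  6
 5  0  1  1  2  3  4  5  5  5  5  6
 4  0  1  1  2  3  4  5  5  5  6  6
dp[9][10] = 6. One LCS (by backtracking along matches): 5, 6, 5, 6, 4, 4.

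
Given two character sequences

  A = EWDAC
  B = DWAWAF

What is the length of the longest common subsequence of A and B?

Taking W (A #2, B #4) → A (A #4, B #5) gives a common subsequence of length 2. Since dp[5][6] = 2, nothing longer is possible.

2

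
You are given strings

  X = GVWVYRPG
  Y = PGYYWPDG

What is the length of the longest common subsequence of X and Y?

4

Let dp[i][j] be the LCS length of the first i characters of X and the first j characters of Y. dp[i][j] = dp[i-1][j-1]+1 when the i-th and j-th characters match, else max(dp[i-1][j], dp[i][j-1]).
    ·  P  G  Y  Y  W  P  D  G
 ·  0  0  0  0  0  0  0  0  0
 G  0  0  1  1  1  1  1  1  1
 V  0  0  1  1  1  1  1  1  1
 W  0  0  1  1  1  2  2  2  2
 V  0  0  1  1  1  2  2  2  2
 Y  0  0  1  2  2  2  2  2  2
 R  0  0  1  2  2  2  2  2  2
 P  0  1  1  2  2  2  3  3  3
 G  0  1  2  2  2  2  3  3  4
dp[8][8] = 4. One LCS (by backtracking along matches): GWPG.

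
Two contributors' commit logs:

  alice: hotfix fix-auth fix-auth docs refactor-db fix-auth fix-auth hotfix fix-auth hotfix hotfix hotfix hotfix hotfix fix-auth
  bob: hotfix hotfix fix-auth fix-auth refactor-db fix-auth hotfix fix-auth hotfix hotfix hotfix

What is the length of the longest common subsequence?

Taking hotfix (alice #1, bob #2), fix-auth (alice #2, bob #3), fix-auth (alice #3, bob #4), refactor-db (alice #5, bob #5), fix-auth (alice #7, bob #6), hotfix (alice #8, bob #7), fix-auth (alice #9, bob #8), hotfix (alice #12, bob #9), hotfix (alice #13, bob #10), hotfix (alice #14, bob #11) gives a common subsequence of length 10. The LCS DP gives dp[15][11] = 10, so this is optimal.

10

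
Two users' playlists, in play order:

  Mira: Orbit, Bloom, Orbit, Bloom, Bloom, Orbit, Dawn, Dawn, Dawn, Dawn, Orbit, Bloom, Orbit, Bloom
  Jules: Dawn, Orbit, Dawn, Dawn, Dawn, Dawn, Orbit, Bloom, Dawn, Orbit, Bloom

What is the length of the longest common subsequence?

9

Taking Orbit (Mira #6, Jules #2), then Dawn (Mira #7, Jules #3), then Dawn (Mira #8, Jules #4), then Dawn (Mira #9, Jules #5), then Dawn (Mira #10, Jules #6), then Orbit (Mira #11, Jules #7), then Bloom (Mira #12, Jules #8), then Orbit (Mira #13, Jules #10), then Bloom (Mira #14, Jules #11) gives a common subsequence of length 9. Since dp[14][11] = 9, nothing longer is possible.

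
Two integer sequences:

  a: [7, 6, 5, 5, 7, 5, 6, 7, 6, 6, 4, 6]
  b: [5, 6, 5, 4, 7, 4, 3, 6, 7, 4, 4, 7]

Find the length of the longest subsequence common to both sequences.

6

Let dp[i][j] be the LCS length of the first i values of a and the first j values of b. dp[i][j] = dp[i-1][j-1]+1 when the i-th and j-th values match, else max(dp[i-1][j], dp[i][j-1]).
    ·  5  6  5  4  7  4  3  6  7  4  4  7
 ·  0  0  0  0  0  0  0  0  0  0  0  0  0
 7  0  0  0  0  0  1  1  1  1  1  1  1  1
 6  0  0  1  1  1  1  1  1  2  2  2  2  2
 5  0  1  1  2  2  2  2  2  2  2  2  2  2
 5  0  1  1  2  2  2  2  2  2  2  2  2  2
 7  0  1  1  2  2  3  3  3  3  3  3  3  3
 5  0  1  1  2  2  3  3  3  3  3  3  3  3
 6  0  1  2  2  2  3  3  3  4  4  4  4  4
 7  0  1  2  2  2  3  3  3  4  5  5  5  5
 6  0  1  2  2  2  3  3  3  4  5  5  5  5
 6  0  1  2  2  2  3  3  3  4  5  5  5  5
 4  0  1  2  2  3  3  4  4  4  5  6  6  6
 6  0  1  2  2  3  3  4  4  5  5  6  6  6
dp[12][12] = 6. One LCS (by backtracking along matches): 6, 5, 7, 6, 7, 4.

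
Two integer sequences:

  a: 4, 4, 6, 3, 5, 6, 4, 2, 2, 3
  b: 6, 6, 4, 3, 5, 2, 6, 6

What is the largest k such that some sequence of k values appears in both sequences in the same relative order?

4

Let dp[i][j] be the LCS length of the first i values of a and the first j values of b. dp[i][j] = dp[i-1][j-1]+1 when the i-th and j-th values match, else max(dp[i-1][j], dp[i][j-1]).
    ·  6  6  4  3  5  2  6  6
 ·  0  0  0  0  0  0  0  0  0
 4  0  0  0  1  1  1  1  1  1
 4  0  0  0  1  1  1  1  1  1
 6  0  1  1  1  1  1  1  2  2
 3  0  1  1  1  2  2  2  2  2
 5  0  1  1  1  2  3  3  3  3
 6  0  1  2  2  2  3  3  4  4
 4  0  1  2  3  3  3  3  4  4
 2  0  1  2  3  3  3  4  4  4
 2  0  1  2  3  3  3  4  4  4
 3  0  1  2  3  4  4  4  4  4
dp[10][8] = 4. One LCS (by backtracking along matches): 4, 3, 5, 6.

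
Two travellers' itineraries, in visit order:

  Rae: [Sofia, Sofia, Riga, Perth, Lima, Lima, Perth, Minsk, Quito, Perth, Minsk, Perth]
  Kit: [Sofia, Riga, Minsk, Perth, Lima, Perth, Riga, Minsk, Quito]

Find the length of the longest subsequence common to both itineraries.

Match Sofia at Rae[2]=Kit[1], then Riga at Rae[3]=Kit[2], then Perth at Rae[4]=Kit[4], then Lima at Rae[6]=Kit[5], then Perth at Rae[7]=Kit[6], then Minsk at Rae[8]=Kit[8], then Quito at Rae[9]=Kit[9] — 7 stops in the same relative order in both. The LCS DP gives dp[12][9] = 7, so this is optimal.

7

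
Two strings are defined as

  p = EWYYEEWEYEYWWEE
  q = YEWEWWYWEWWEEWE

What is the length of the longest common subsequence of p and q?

10

One common subsequence of length 10: E (p #1, q #2) → W (p #2, q #3) → E (p #5, q #4) → W (p #7, q #6) → Y (p #9, q #7) → E (p #10, q #9) → W (p #12, q #10) → W (p #13, q #11) → E (p #14, q #13) → E (p #15, q #15). The LCS DP gives dp[15][15] = 10, so this is optimal.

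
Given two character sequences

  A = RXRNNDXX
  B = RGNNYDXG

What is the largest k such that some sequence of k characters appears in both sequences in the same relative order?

One common subsequence of length 5: R at A[1]=B[1], then N at A[4]=B[3], then N at A[5]=B[4], then D at A[6]=B[6], then X at A[7]=B[7], and the DP table's final entry dp[8][8] is also 5, so no common subsequence is longer.

5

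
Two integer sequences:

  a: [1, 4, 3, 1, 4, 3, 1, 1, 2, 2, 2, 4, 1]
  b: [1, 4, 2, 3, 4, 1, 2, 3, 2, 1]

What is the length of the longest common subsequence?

Match 1 (a #1, b #1) → 4 (a #2, b #2) → 3 (a #3, b #4) → 4 (a #5, b #5) → 1 (a #8, b #6) → 2 (a #9, b #7) → 2 (a #11, b #9) → 1 (a #13, b #10) — 8 values in the same relative order in both. dp[13][10] = 8 confirms this is the maximum.

8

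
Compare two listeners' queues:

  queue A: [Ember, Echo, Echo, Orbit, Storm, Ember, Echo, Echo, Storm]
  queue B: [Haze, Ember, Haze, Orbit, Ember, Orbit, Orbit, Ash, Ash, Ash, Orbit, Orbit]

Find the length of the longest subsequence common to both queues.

One common subsequence of length 3: Ember at queue A[1]=queue B[2], Orbit at queue A[4]=queue B[4], Ember at queue A[6]=queue B[5]. The LCS DP gives dp[9][12] = 3, so this is optimal.

3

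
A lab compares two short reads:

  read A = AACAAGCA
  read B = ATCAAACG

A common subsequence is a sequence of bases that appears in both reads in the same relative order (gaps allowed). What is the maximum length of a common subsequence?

Match A at read A[1]=read B[1], A at read A[2]=read B[4], A at read A[4]=read B[5], A at read A[5]=read B[6], G at read A[6]=read B[8] — 5 bases in the same relative order in both. The LCS DP gives dp[8][8] = 5, so this is optimal.

5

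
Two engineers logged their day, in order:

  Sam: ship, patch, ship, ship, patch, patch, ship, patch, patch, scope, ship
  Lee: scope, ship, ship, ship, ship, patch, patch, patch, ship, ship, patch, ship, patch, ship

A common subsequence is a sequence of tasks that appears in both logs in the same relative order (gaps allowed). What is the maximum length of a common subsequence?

9

One common subsequence of length 9: ship [1,3], then ship [3,4], then ship [4,5], then patch [5,7], then patch [6,8], then ship [7,10], then patch [8,11], then patch [9,13], then ship [11,14]. dp[11][14] = 9 confirms this is the maximum.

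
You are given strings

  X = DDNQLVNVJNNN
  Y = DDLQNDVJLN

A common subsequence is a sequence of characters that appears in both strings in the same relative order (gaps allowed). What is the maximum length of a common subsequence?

7

Taking D (X #1, Y #1); then D (X #2, Y #2); then Q (X #4, Y #4); then N (X #7, Y #5); then V (X #8, Y #7); then J (X #9, Y #8); then N (X #12, Y #10) gives a common subsequence of length 7. The LCS DP gives dp[12][10] = 7, so this is optimal.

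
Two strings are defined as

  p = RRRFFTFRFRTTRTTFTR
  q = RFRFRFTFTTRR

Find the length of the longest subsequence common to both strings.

One common subsequence of length 10: R [1,1], R [2,3], R [3,5], F [5,6], T [6,7], F [9,8], T [11,9], T [12,10], R [13,11], R [18,12]. dp[18][12] = 10 confirms this is the maximum.

10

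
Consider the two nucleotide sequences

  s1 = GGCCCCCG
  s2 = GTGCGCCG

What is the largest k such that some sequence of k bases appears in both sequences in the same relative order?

6

Let dp[i][j] be the LCS length of the first i bases of s1 and the first j bases of s2. dp[i][j] = dp[i-1][j-1]+1 when the i-th and j-th bases match, else max(dp[i-1][j], dp[i][j-1]).
    ·  G  T  G  C  G  C  C  G
 ·  0  0  0  0  0  0  0  0  0
 G  0  1  1  1  1  1  1  1  1
 G  0  1  1  2  2  2  2  2  2
 C  0  1  1  2  3  3  3  3  3
 C  0  1  1  2  3  3  4  4  4
 C  0  1  1  2  3  3  4  5  5
 C  0  1  1  2  3  3  4  5  5
 C  0  1  1  2  3  3  4  5  5
 G  0  1  1  2  3  4  4  5  6
dp[8][8] = 6. One LCS (by backtracking along matches): GGCCCG.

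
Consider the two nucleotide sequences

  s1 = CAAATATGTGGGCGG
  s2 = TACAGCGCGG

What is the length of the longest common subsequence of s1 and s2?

Let dp[i][j] be the LCS length of the first i bases of s1 and the first j bases of s2. dp[i][j] = dp[i-1][j-1]+1 when the i-th and j-th bases match, else max(dp[i-1][j], dp[i][j-1]).
    ·  T  A  C  A  G  C  G  C  G  G
 ·  0  0  0  0  0  0  0  0  0  0  0
 C  0  0  0  1  1  1  1  1  1  1  1
 A  0  0  1  1  2  2  2  2  2  2  2
 A  0  0  1  1  2  2  2  2  2  2  2
 A  0  0  1  1  2  2  2  2  2  2  2
 T  0  1  1  1  2  2  2  2  2  2  2
 A  0  1  2  2  2  2  2  2  2  2  2
 T  0  1  2  2  2  2  2  2  2  2  2
 G  0  1  2  2  2  3  3  3  3  3  3
 T  0  1  2  2  2  3  3  3  3  3  3
 G  0  1  2  2  2  3  3  4  4  4  4
 G  0  1  2  2  2  3  3  4  4  5  5
 G  0  1  2  2  2  3  3  4  4  5  6
 C  0  1  2  3  3  3  4  4  5  5  6
 G  0  1  2  3  3  4  4  5  5  6  6
 G  0  1  2  3  3  4  4  5  5  6  7
dp[15][10] = 7. One LCS (by backtracking along matches): CAGGCGG.

7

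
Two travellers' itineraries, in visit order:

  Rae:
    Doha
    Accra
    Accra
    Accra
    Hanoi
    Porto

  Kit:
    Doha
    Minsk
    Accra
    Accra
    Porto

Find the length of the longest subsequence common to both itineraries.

4

Pick Doha [1,1] → Accra [3,3] → Accra [4,4] → Porto [6,5]; all 4 stops appear in both, in order. Since dp[6][5] = 4, nothing longer is possible.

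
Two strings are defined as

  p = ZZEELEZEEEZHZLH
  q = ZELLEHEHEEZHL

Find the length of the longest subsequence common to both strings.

Match Z [2,1], then E [3,2], then L [5,4], then E [6,5], then E [8,7], then E [9,9], then E [10,10], then Z [11,11], then H [12,12], then L [14,13] — 10 characters in the same relative order in both. The LCS DP gives dp[15][13] = 10, so this is optimal.

10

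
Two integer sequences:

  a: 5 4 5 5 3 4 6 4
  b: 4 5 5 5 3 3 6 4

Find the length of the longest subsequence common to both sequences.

6

Let dp[i][j] be the LCS length of the first i values of a and the first j values of b. dp[i][j] = dp[i-1][j-1]+1 when the i-th and j-th values match, else max(dp[i-1][j], dp[i][j-1]).
    ·  4  5  5  5  3  3  6  4
 ·  0  0  0  0  0  0  0  0  0
 5  0  0  1  1  1  1  1  1  1
 4  0  1  1  1  1  1  1  1  2
 5  0  1  2  2  2  2  2  2  2
 5  0  1  2  3  3  3  3  3  3
 3  0  1  2  3  3  4  4  4  4
 4  0  1  2  3  3  4  4  4  5
 6  0  1  2  3  3  4  4  5  5
 4  0  1  2  3  3  4  4  5  6
dp[8][8] = 6. One LCS (by backtracking along matches): 5, 5, 5, 3, 6, 4.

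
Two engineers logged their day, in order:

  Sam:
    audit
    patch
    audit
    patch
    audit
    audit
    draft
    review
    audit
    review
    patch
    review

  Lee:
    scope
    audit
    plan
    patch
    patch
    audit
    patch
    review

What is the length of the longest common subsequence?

Taking audit at Sam[1]=Lee[2], then patch at Sam[2]=Lee[4], then patch at Sam[4]=Lee[5], then audit at Sam[9]=Lee[6], then patch at Sam[11]=Lee[7], then review at Sam[12]=Lee[8] gives a common subsequence of length 6. Since dp[12][8] = 6, nothing longer is possible.

6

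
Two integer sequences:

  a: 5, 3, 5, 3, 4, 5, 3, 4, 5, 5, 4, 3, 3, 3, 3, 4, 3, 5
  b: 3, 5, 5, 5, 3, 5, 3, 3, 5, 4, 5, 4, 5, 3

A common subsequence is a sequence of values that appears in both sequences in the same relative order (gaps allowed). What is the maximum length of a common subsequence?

9

Pick 5 [1,4], 3 [2,5], 5 [3,6], 3 [4,8], 4 [5,10], 5 [6,11], 4 [8,12], 5 [10,13], 3 [17,14]; all 9 values appear in both, in order. Since dp[18][14] = 9, nothing longer is possible.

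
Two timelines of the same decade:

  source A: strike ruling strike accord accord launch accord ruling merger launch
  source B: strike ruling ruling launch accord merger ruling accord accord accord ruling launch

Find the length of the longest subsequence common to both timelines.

Taking strike [1,1]; then ruling [2,7]; then accord [4,8]; then accord [5,9]; then accord [7,10]; then ruling [8,11]; then launch [10,12] gives a common subsequence of length 7. The LCS DP gives dp[10][12] = 7, so this is optimal.

7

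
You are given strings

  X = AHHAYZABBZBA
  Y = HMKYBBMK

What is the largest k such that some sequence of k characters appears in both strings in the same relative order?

Let dp[i][j] be the LCS length of the first i characters of X and the first j characters of Y. dp[i][j] = dp[i-1][j-1]+1 when the i-th and j-th characters match, else max(dp[i-1][j], dp[i][j-1]).
    ·  H  M  K  Y  B  B  M  K
 ·  0  0  0  0  0  0  0  0  0
 A  0  0  0  0  0  0  0  0  0
 H  0  1  1  1  1  1  1  1  1
 H  0  1  1  1  1  1  1  1  1
 A  0  1  1  1  1  1  1  1  1
 Y  0  1  1  1  2  2  2  2  2
 Z  0  1  1  1  2  2  2  2  2
 A  0  1  1  1  2  2  2  2  2
 B  0  1  1  1  2  3  3  3  3
 B  0  1  1  1  2  3  4  4  4
 Z  0  1  1  1  2  3  4  4  4
 B  0  1  1  1  2  3  4  4  4
 A  0  1  1  1  2  3  4  4  4
dp[12][8] = 4. One LCS (by backtracking along matches): HYBB.

4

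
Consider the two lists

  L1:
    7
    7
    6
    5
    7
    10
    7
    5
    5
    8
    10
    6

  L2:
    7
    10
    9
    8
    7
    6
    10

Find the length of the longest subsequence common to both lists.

4

Match 7 [1,1] → 7 [2,5] → 6 [3,6] → 10 [11,7] — 4 values in the same relative order in both. dp[12][7] = 4 confirms this is the maximum.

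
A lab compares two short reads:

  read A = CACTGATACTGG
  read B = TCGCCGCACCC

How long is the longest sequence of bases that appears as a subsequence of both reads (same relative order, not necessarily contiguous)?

5

Pick C [1,4], C [3,5], G [5,6], A [6,8], C [9,11]; all 5 bases appear in both, in order. Since dp[12][11] = 5, nothing longer is possible.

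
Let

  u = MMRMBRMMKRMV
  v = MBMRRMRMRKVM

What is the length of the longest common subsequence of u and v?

8

One common subsequence of length 8: M at u[1]=v[1] → M at u[2]=v[3] → R at u[3]=v[5] → M at u[4]=v[6] → R at u[6]=v[7] → M at u[7]=v[8] → K at u[9]=v[10] → M at u[11]=v[12]. Since dp[12][12] = 8, nothing longer is possible.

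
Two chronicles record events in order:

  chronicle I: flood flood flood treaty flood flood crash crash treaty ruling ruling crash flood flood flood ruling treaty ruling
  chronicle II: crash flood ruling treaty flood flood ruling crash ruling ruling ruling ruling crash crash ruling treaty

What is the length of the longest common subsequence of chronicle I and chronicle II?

Pick flood [1,2], treaty [4,4], flood [5,5], flood [6,6], crash [7,8], ruling [10,11], ruling [11,12], crash [12,14], ruling [16,15], treaty [17,16]; all 10 events appear in both, in order. dp[18][16] = 10 confirms this is the maximum.

10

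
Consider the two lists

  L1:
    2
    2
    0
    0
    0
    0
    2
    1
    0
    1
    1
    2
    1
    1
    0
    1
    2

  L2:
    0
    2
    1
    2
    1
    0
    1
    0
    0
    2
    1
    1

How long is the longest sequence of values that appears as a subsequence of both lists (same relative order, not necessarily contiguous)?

8

Pick 2 at L1[1]=L2[2], then 2 at L1[2]=L2[4], then 0 at L1[3]=L2[6], then 0 at L1[6]=L2[8], then 0 at L1[9]=L2[9], then 2 at L1[12]=L2[10], then 1 at L1[14]=L2[11], then 1 at L1[16]=L2[12]; all 8 values appear in both, in order. Since dp[17][12] = 8, nothing longer is possible.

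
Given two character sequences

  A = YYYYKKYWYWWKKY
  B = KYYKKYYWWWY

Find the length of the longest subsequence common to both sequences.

9

Match Y at A[3]=B[2], then Y at A[4]=B[3], then K at A[5]=B[4], then K at A[6]=B[5], then Y at A[7]=B[7], then W at A[8]=B[8], then W at A[10]=B[9], then W at A[11]=B[10], then Y at A[14]=B[11] — 9 characters in the same relative order in both, and the DP table's final entry dp[14][11] is also 9, so no common subsequence is longer.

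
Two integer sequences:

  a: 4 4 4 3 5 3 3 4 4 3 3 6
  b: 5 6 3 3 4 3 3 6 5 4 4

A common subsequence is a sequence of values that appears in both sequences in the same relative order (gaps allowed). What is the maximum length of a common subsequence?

7

Let dp[i][j] be the LCS length of the first i values of a and the first j values of b. dp[i][j] = dp[i-1][j-1]+1 when the i-th and j-th values match, else max(dp[i-1][j], dp[i][j-1]).
    ·  5  6  3  3  4  3  3  6  5  4  4
 ·  0  0  0  0  0  0  0  0  0  0  0  0
 4  0  0  0  0  0  1  1  1  1  1  1  1
 4  0  0  0  0  0  1  1  1  1  1  2  2
 4  0  0  0  0  0  1  1  1  1  1  2  3
 3  0  0  0  1  1  1  2  2  2  2  2  3
 5  0  1  1  1  1  1  2  2  2  3  3  3
 3  0  1  1  2  2  2  2  3  3  3  3  3
 3  0  1  1  2  3  3  3  3  3  3  3  3
 4  0  1  1  2  3  4  4  4  4  4  4  4
 4  0  1  1  2  3  4  4  4  4  4  5  5
 3  0  1  1  2  3  4  5  5  5  5  5  5
 3  0  1  1  2  3  4  5  6  6  6  6  6
 6  0  1  2  2  3  4  5  6  7  7  7  7
dp[12][11] = 7. One LCS (by backtracking along matches): 5, 3, 3, 4, 3, 3, 6.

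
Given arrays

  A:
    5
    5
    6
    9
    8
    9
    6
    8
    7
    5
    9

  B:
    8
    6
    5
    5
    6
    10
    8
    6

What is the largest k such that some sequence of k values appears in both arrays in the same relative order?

One common subsequence of length 5: 5 (A #1, B #3); then 5 (A #2, B #4); then 6 (A #3, B #5); then 8 (A #5, B #7); then 6 (A #7, B #8), and the DP table's final entry dp[11][8] is also 5, so no common subsequence is longer.

5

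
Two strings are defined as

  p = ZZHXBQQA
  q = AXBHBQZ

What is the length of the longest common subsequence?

Let dp[i][j] be the LCS length of the first i characters of p and the first j characters of q. dp[i][j] = dp[i-1][j-1]+1 when the i-th and j-th characters match, else max(dp[i-1][j], dp[i][j-1]).
    ·  A  X  B  H  B  Q  Z
 ·  0  0  0  0  0  0  0  0
 Z  0  0  0  0  0  0  0  1
 Z  0  0  0  0  0  0  0  1
 H  0  0  0  0  1  1  1  1
 X  0  0  1  1  1  1  1  1
 B  0  0  1  2  2  2  2  2
 Q  0  0  1  2  2  2  3  3
 Q  0  0  1  2  2  2  3  3
 A  0  1  1  2  2  2  3  3
dp[8][7] = 3. One LCS (by backtracking along matches): HBQ.

3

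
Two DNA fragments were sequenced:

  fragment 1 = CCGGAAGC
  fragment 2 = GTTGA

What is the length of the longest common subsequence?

3

Let dp[i][j] be the LCS length of the first i bases of fragment 1 and the first j bases of fragment 2. dp[i][j] = dp[i-1][j-1]+1 when the i-th and j-th bases match, else max(dp[i-1][j], dp[i][j-1]).
    ·  G  T  T  G  A
 ·  0  0  0  0  0  0
 C  0  0  0  0  0  0
 C  0  0  0  0  0  0
 G  0  1  1  1  1  1
 G  0  1  1  1  2  2
 A  0  1  1  1  2  3
 A  0  1  1  1  2  3
 G  0  1  1  1  2  3
 C  0  1  1  1  2  3
dp[8][5] = 3. One LCS (by backtracking along matches): GGA.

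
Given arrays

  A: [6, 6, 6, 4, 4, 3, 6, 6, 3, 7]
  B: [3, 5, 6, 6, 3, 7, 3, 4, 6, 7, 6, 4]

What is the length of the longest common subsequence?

Match 6 (A #1, B #3), 6 (A #2, B #4), 4 (A #5, B #8), 6 (A #7, B #9), 6 (A #8, B #11) — 5 values in the same relative order in both. Since dp[10][12] = 5, nothing longer is possible.

5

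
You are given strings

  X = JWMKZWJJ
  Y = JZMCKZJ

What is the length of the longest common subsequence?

One common subsequence of length 5: J [1,1], M [3,3], K [4,5], Z [5,6], J [8,7]. The LCS DP gives dp[8][7] = 5, so this is optimal.

5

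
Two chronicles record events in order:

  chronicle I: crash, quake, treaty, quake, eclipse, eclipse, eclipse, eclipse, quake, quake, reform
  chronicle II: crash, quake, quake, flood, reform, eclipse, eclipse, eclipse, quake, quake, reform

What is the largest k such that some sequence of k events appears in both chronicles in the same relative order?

9

Taking crash (chronicle I #1, chronicle II #1) → quake (chronicle I #2, chronicle II #2) → quake (chronicle I #4, chronicle II #3) → eclipse (chronicle I #6, chronicle II #6) → eclipse (chronicle I #7, chronicle II #7) → eclipse (chronicle I #8, chronicle II #8) → quake (chronicle I #9, chronicle II #9) → quake (chronicle I #10, chronicle II #10) → reform (chronicle I #11, chronicle II #11) gives a common subsequence of length 9, and the DP table's final entry dp[11][11] is also 9, so no common subsequence is longer.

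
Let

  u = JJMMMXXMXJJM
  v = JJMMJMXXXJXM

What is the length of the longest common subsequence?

10

One common subsequence of length 10: J at u[1]=v[1] → J at u[2]=v[2] → M at u[3]=v[3] → M at u[4]=v[4] → M at u[5]=v[6] → X at u[6]=v[7] → X at u[7]=v[8] → X at u[9]=v[9] → J at u[10]=v[10] → M at u[12]=v[12], and the DP table's final entry dp[12][12] is also 10, so no common subsequence is longer.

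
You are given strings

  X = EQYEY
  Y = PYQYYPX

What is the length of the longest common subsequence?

3

Taking Q [2,3]; then Y [3,4]; then Y [5,5] gives a common subsequence of length 3. dp[5][7] = 3 confirms this is the maximum.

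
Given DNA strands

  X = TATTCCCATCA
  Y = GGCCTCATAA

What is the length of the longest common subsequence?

6

Match C [5,3] → C [6,4] → C [7,6] → A [8,7] → T [9,8] → A [11,10] — 6 bases in the same relative order in both, and the DP table's final entry dp[11][10] is also 6, so no common subsequence is longer.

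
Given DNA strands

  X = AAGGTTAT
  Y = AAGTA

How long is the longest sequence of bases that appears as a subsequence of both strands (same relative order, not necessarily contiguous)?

5

Let dp[i][j] be the LCS length of the first i bases of X and the first j bases of Y. dp[i][j] = dp[i-1][j-1]+1 when the i-th and j-th bases match, else max(dp[i-1][j], dp[i][j-1]).
    ·  A  A  G  T  A
 ·  0  0  0  0  0  0
 A  0  1  1  1  1  1
 A  0  1  2  2  2  2
 G  0  1  2  3  3  3
 G  0  1  2  3  3  3
 T  0  1  2  3  4  4
 T  0  1  2  3  4  4
 A  0  1  2  3  4  5
 T  0  1  2  3  4  5
dp[8][5] = 5. One LCS (by backtracking along matches): AAGTA.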